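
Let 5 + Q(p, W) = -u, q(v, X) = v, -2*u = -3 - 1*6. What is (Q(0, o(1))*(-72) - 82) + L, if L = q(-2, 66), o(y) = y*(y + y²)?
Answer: 600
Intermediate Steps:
u = 9/2 (u = -(-3 - 1*6)/2 = -(-3 - 6)/2 = -½*(-9) = 9/2 ≈ 4.5000)
L = -2
Q(p, W) = -19/2 (Q(p, W) = -5 - 1*9/2 = -5 - 9/2 = -19/2)
(Q(0, o(1))*(-72) - 82) + L = (-19/2*(-72) - 82) - 2 = (684 - 82) - 2 = 602 - 2 = 600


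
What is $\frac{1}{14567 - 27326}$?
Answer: $- \frac{1}{12759} \approx -7.8376 \cdot 10^{-5}$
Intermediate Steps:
$\frac{1}{14567 - 27326} = \frac{1}{-12759} = - \frac{1}{12759}$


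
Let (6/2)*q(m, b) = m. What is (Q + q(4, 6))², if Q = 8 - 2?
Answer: 484/9 ≈ 53.778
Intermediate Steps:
q(m, b) = m/3
Q = 6
(Q + q(4, 6))² = (6 + (⅓)*4)² = (6 + 4/3)² = (22/3)² = 484/9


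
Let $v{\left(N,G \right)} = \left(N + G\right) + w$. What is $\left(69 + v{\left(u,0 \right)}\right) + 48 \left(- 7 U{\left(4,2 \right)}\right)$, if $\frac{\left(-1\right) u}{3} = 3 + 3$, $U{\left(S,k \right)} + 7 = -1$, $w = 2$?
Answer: $2741$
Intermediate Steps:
$U{\left(S,k \right)} = -8$ ($U{\left(S,k \right)} = -7 - 1 = -8$)
$u = -18$ ($u = - 3 \left(3 + 3\right) = \left(-3\right) 6 = -18$)
$v{\left(N,G \right)} = 2 + G + N$ ($v{\left(N,G \right)} = \left(N + G\right) + 2 = \left(G + N\right) + 2 = 2 + G + N$)
$\left(69 + v{\left(u,0 \right)}\right) + 48 \left(- 7 U{\left(4,2 \right)}\right) = \left(69 + \left(2 + 0 - 18\right)\right) + 48 \left(\left(-7\right) \left(-8\right)\right) = \left(69 - 16\right) + 48 \cdot 56 = 53 + 2688 = 2741$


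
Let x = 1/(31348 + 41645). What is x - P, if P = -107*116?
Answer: 905989117/72993 ≈ 12412.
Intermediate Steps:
P = -12412
x = 1/72993 ≈ 1.3700e-5
x - P = 1/72993 - 1*(-12412) = 1/72993 + 12412 = 905989117/72993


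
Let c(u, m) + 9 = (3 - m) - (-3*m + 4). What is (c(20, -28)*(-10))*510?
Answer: 336600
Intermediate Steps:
c(u, m) = -10 + 2*m (c(u, m) = -9 + ((3 - m) - (-3*m + 4)) = -9 + ((3 - m) - (4 - 3*m)) = -9 + ((3 - m) + (-4 + 3*m)) = -9 + (-1 + 2*m) = -10 + 2*m)
(c(20, -28)*(-10))*510 = ((-10 + 2*(-28))*(-10))*510 = ((-10 - 56)*(-10))*510 = -66*(-10)*510 = 660*510 = 336600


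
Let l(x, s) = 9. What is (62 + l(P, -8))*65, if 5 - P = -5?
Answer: 4615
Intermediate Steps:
P = 10 (P = 5 - 1*(-5) = 5 + 5 = 10)
(62 + l(P, -8))*65 = (62 + 9)*65 = 71*65 = 4615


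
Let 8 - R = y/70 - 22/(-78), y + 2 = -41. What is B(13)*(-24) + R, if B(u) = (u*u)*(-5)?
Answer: 55387147/2730 ≈ 20288.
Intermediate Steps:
y = -43 (y = -2 - 41 = -43)
B(u) = -5*u² (B(u) = u²*(-5) = -5*u²)
R = 22747/2730 (R = 8 - (-43/70 - 22/(-78)) = 8 - (-43*1/70 - 22*(-1/78)) = 8 - (-43/70 + 11/39) = 8 - 1*(-907/2730) = 8 + 907/2730 = 22747/2730 ≈ 8.3322)
B(13)*(-24) + R = -5*13²*(-24) + 22747/2730 = -5*169*(-24) + 22747/2730 = -845*(-24) + 22747/2730 = 20280 + 22747/2730 = 55387147/2730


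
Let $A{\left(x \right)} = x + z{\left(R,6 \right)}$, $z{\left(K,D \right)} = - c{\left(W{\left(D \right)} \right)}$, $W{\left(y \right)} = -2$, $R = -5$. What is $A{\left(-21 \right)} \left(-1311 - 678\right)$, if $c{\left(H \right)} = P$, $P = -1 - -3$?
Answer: $45747$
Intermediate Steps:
$P = 2$ ($P = -1 + 3 = 2$)
$c{\left(H \right)} = 2$
$z{\left(K,D \right)} = -2$ ($z{\left(K,D \right)} = \left(-1\right) 2 = -2$)
$A{\left(x \right)} = -2 + x$ ($A{\left(x \right)} = x - 2 = -2 + x$)
$A{\left(-21 \right)} \left(-1311 - 678\right) = \left(-2 - 21\right) \left(-1311 - 678\right) = \left(-23\right) \left(-1989\right) = 45747$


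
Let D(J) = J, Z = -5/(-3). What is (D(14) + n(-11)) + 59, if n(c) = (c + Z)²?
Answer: 1441/9 ≈ 160.11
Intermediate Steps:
Z = 5/3 (Z = -5*(-⅓) = 5/3 ≈ 1.6667)
n(c) = (5/3 + c)² (n(c) = (c + 5/3)² = (5/3 + c)²)
(D(14) + n(-11)) + 59 = (14 + (5 + 3*(-11))²/9) + 59 = (14 + (5 - 33)²/9) + 59 = (14 + (⅑)*(-28)²) + 59 = (14 + (⅑)*784) + 59 = (14 + 784/9) + 59 = 910/9 + 59 = 1441/9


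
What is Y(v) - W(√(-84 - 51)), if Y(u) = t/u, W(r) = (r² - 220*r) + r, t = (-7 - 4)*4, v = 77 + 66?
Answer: 1751/13 + 657*I*√15 ≈ 134.69 + 2544.6*I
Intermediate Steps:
v = 143
t = -44 (t = -11*4 = -44)
W(r) = r² - 219*r
Y(u) = -44/u
Y(v) - W(√(-84 - 51)) = -44/143 - √(-84 - 51)*(-219 + √(-84 - 51)) = -44*1/143 - √(-135)*(-219 + √(-135)) = -4/13 - 3*I*√15*(-219 + 3*I*√15)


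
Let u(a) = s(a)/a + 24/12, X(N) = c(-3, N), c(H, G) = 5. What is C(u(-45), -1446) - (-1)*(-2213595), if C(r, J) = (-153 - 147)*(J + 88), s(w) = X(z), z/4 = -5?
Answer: -1806195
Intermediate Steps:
z = -20 (z = 4*(-5) = -20)
X(N) = 5
s(w) = 5
u(a) = 2 + 5/a (u(a) = 5/a + 24/12 = 5/a + 24*(1/12) = 5/a + 2 = 2 + 5/a)
C(r, J) = -26400 - 300*J (C(r, J) = -300*(88 + J) = -26400 - 300*J)
C(u(-45), -1446) - (-1)*(-2213595) = (-26400 - 300*(-1446)) - (-1)*(-2213595) = (-26400 + 433800) - 1*2213595 = 407400 - 2213595 = -1806195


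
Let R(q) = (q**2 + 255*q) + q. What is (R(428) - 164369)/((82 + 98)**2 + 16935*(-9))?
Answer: -128383/120015 ≈ -1.0697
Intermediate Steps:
R(q) = q**2 + 256*q
(R(428) - 164369)/((82 + 98)**2 + 16935*(-9)) = (428*(256 + 428) - 164369)/((82 + 98)**2 + 16935*(-9)) = (428*684 - 164369)/(180**2 - 152415) = (292752 - 164369)/(32400 - 152415) = 128383/(-120015) = 128383*(-1/120015) = -128383/120015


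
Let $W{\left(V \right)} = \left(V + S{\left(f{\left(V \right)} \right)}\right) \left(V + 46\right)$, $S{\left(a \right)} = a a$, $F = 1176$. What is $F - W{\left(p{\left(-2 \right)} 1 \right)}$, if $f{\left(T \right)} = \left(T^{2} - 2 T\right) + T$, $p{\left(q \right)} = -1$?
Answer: $1041$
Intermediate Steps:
$f{\left(T \right)} = T^{2} - T$
$S{\left(a \right)} = a^{2}$
$W{\left(V \right)} = \left(46 + V\right) \left(V + V^{2} \left(-1 + V\right)^{2}\right)$ ($W{\left(V \right)} = \left(V + \left(V \left(-1 + V\right)\right)^{2}\right) \left(V + 46\right) = \left(V + V^{2} \left(-1 + V\right)^{2}\right) \left(46 + V\right) = \left(46 + V\right) \left(V + V^{2} \left(-1 + V\right)^{2}\right)$)
$F - W{\left(p{\left(-2 \right)} 1 \right)} = 1176 - \left(-1\right) 1 \left(46 + \left(\left(-1\right) 1\right)^{4} - 91 \left(\left(-1\right) 1\right)^{2} + 44 \left(\left(-1\right) 1\right)^{3} + 47 \left(\left(-1\right) 1\right)\right) = 1176 - - (46 + \left(-1\right)^{4} - 91 \left(-1\right)^{2} + 44 \left(-1\right)^{3} + 47 \left(-1\right)) = 1176 - - (46 + 1 - 91 + 44 \left(-1\right) - 47) = 1176 - - (46 + 1 - 91 - 44 - 47) = 1176 - \left(-1\right) \left(-135\right) = 1176 - 135 = 1041$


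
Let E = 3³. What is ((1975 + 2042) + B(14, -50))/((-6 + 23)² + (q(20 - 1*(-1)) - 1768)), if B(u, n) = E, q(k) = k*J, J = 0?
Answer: -1348/493 ≈ -2.7343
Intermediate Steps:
E = 27
q(k) = 0 (q(k) = k*0 = 0)
B(u, n) = 27
((1975 + 2042) + B(14, -50))/((-6 + 23)² + (q(20 - 1*(-1)) - 1768)) = ((1975 + 2042) + 27)/((-6 + 23)² + (0 - 1768)) = (4017 + 27)/(17² - 1768) = 4044/(289 - 1768) = 4044/(-1479) = 4044*(-1/1479) = -1348/493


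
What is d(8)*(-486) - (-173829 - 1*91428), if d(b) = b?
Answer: 261369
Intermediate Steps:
d(8)*(-486) - (-173829 - 1*91428) = 8*(-486) - (-173829 - 1*91428) = -3888 - (-173829 - 91428) = -3888 - 1*(-265257) = -3888 + 265257 = 261369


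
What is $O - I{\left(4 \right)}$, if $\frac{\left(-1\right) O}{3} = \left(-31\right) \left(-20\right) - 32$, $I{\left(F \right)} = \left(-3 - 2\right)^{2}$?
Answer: $-1789$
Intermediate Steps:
$I{\left(F \right)} = 25$ ($I{\left(F \right)} = \left(-5\right)^{2} = 25$)
$O = -1764$ ($O = - 3 \left(\left(-31\right) \left(-20\right) - 32\right) = - 3 \left(620 - 32\right) = \left(-3\right) 588 = -1764$)
$O - I{\left(4 \right)} = -1764 - 25 = -1789$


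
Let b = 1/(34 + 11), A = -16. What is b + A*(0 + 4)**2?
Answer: -11519/45 ≈ -255.98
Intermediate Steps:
b = 1/45 ≈ 0.022222
b + A*(0 + 4)**2 = 1/45 - 16*(0 + 4)**2 = 1/45 - 16*4**2 = 1/45 - 16*16 = 1/45 - 256 = -11519/45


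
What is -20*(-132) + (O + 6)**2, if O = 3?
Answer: 2721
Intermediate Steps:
-20*(-132) + (O + 6)**2 = -20*(-132) + (3 + 6)**2 = 2640 + 9**2 = 2640 + 81 = 2721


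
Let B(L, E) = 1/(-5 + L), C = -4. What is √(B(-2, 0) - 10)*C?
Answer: -4*I*√497/7 ≈ -12.739*I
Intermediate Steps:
√(B(-2, 0) - 10)*C = √(1/(-5 - 2) - 10)*(-4) = √(1/(-7) - 10)*(-4) = √(-⅐ - 10)*(-4) = √(-71/7)*(-4) = (I*√497/7)*(-4) = -4*I*√497/7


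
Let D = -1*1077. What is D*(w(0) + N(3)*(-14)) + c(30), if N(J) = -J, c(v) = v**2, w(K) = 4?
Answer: -48642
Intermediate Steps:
D = -1077
D*(w(0) + N(3)*(-14)) + c(30) = -1077*(4 - 1*3*(-14)) + 30**2 = -1077*(4 - 3*(-14)) + 900 = -1077*(4 + 42) + 900 = -1077*46 + 900 = -49542 + 900 = -48642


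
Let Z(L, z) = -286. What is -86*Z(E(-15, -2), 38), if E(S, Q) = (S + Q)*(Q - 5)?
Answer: 24596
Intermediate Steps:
E(S, Q) = (-5 + Q)*(Q + S) (E(S, Q) = (Q + S)*(-5 + Q) = (-5 + Q)*(Q + S))
-86*Z(E(-15, -2), 38) = -86*(-286) = 24596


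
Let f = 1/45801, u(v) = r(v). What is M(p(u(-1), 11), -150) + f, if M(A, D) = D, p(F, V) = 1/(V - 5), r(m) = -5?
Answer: -6870149/45801 ≈ -150.00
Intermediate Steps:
u(v) = -5
p(F, V) = 1/(-5 + V)
f = 1/45801 ≈ 2.1834e-5
M(p(u(-1), 11), -150) + f = -150 + 1/45801 = -6870149/45801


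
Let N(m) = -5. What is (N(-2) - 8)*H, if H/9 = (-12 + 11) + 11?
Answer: -1170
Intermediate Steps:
H = 90 (H = 9*((-12 + 11) + 11) = 9*(-1 + 11) = 9*10 = 90)
(N(-2) - 8)*H = (-5 - 8)*90 = -13*90 = -1170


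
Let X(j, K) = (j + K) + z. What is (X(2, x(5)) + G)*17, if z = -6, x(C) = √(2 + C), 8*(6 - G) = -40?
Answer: 119 + 17*√7 ≈ 163.98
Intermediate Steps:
G = 11 (G = 6 - ⅛*(-40) = 6 + 5 = 11)
X(j, K) = -6 + K + j (X(j, K) = (j + K) - 6 = (K + j) - 6 = -6 + K + j)
(X(2, x(5)) + G)*17 = ((-6 + √(2 + 5) + 2) + 11)*17 = ((-6 + √7 + 2) + 11)*17 = ((-4 + √7) + 11)*17 = (7 + √7)*17 = 119 + 17*√7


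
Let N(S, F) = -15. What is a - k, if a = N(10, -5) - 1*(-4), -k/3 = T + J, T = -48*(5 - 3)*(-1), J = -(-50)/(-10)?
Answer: 262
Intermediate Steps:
J = -5 (J = -(-50)*(-1)/10 = -5*1 = -5)
T = 96 (T = -96*(-1) = -48*(-2) = 96)
k = -273 (k = -3*(96 - 5) = -3*91 = -273)
a = -11 (a = -15 - 1*(-4) = -15 + 4 = -11)
a - k = -11 - 1*(-273) = -11 + 273 = 262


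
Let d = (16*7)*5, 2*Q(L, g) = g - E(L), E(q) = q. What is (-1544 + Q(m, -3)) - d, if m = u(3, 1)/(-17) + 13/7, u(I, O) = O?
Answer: -501323/238 ≈ -2106.4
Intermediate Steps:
m = 214/119 (m = 1/(-17) + 13/7 = 1*(-1/17) + 13*(⅐) = -1/17 + 13/7 = 214/119 ≈ 1.7983)
Q(L, g) = g/2 - L/2 (Q(L, g) = (g - L)/2 = g/2 - L/2)
d = 560 (d = 112*5 = 560)
(-1544 + Q(m, -3)) - d = (-1544 + ((½)*(-3) - ½*214/119)) - 1*560 = (-1544 + (-3/2 - 107/119)) - 560 = (-1544 - 571/238) - 560 = -368043/238 - 560 = -501323/238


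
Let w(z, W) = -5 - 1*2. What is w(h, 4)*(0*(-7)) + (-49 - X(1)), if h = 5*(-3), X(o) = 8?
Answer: -57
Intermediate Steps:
h = -15
w(z, W) = -7 (w(z, W) = -5 - 2 = -7)
w(h, 4)*(0*(-7)) + (-49 - X(1)) = -0*(-7) + (-49 - 1*8) = -7*0 + (-49 - 8) = 0 - 57 = -57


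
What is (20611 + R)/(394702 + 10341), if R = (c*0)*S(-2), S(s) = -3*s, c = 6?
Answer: 20611/405043 ≈ 0.050886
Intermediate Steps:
R = 0 (R = (6*0)*(-3*(-2)) = 0*6 = 0)
(20611 + R)/(394702 + 10341) = (20611 + 0)/(394702 + 10341) = 20611/405043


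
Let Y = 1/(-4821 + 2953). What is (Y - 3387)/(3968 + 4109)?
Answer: -6326917/15087836 ≈ -0.41934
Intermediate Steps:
Y = -1/1868 (Y = 1/(-1868) = -1/1868 ≈ -0.00053533)
(Y - 3387)/(3968 + 4109) = (-1/1868 - 3387)/(3968 + 4109) = -6326917/1868/8077 = -6326917/1868*1/8077 = -6326917/15087836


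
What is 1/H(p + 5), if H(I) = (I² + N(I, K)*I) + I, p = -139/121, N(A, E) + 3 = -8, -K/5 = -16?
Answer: -14641/346704 ≈ -0.042229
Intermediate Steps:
K = 80 (K = -5*(-16) = 80)
N(A, E) = -11 (N(A, E) = -3 - 8 = -11)
p = -139/121 (p = -139*1/121 = -139/121 ≈ -1.1488)
H(I) = I² - 10*I (H(I) = (I² - 11*I) + I = I² - 10*I)
1/H(p + 5) = 1/((-139/121 + 5)*(-10 + (-139/121 + 5))) = 1/(466*(-10 + 466/121)/121) = 1/((466/121)*(-744/121)) = 1/(-346704/14641) = -14641/346704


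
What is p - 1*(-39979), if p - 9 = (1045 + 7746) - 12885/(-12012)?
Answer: 195315411/4004 ≈ 48780.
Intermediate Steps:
p = 35239495/4004 (p = 9 + ((1045 + 7746) - 12885/(-12012)) = 9 + (8791 - 12885*(-1/12012)) = 9 + (8791 + 4295/4004) = 9 + 35203459/4004 = 35239495/4004 ≈ 8801.1)
p - 1*(-39979) = 35239495/4004 - 1*(-39979) = 35239495/4004 + 39979 = 195315411/4004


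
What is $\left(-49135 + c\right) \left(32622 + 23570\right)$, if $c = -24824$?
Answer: $-4155904128$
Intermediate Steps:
$\left(-49135 + c\right) \left(32622 + 23570\right) = \left(-49135 - 24824\right) \left(32622 + 23570\right) = \left(-73959\right) 56192 = -4155904128$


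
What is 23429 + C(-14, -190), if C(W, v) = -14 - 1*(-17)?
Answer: 23432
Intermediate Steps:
C(W, v) = 3 (C(W, v) = -14 + 17 = 3)
23429 + C(-14, -190) = 23429 + 3 = 23432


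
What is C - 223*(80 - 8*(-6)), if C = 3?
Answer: -28541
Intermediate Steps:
C - 223*(80 - 8*(-6)) = 3 - 223*(80 - 8*(-6)) = 3 - 223*(80 - 1*(-48)) = 3 - 223*(80 + 48) = 3 - 223*128 = 3 - 28544 = -28541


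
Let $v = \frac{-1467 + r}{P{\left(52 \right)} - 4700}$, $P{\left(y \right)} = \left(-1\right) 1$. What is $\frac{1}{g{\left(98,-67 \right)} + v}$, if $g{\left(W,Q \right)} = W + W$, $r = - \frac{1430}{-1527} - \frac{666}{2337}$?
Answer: $\frac{5591994633}{1097775218003} \approx 0.0050939$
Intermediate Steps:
$P{\left(y \right)} = -1$
$r = \frac{774976}{1189533}$ ($r = \left(-1430\right) \left(- \frac{1}{1527}\right) - \frac{222}{779} = \frac{1430}{1527} - \frac{222}{779} = \frac{774976}{1189533} \approx 0.6515$)
$g{\left(W,Q \right)} = 2 W$
$v = \frac{1744269935}{5591994633}$ ($v = \frac{-1467 + \frac{774976}{1189533}}{-1 - 4700} = - \frac{1744269935}{1189533 \left(-4701\right)} = \left(- \frac{1744269935}{1189533}\right) \left(- \frac{1}{4701}\right) = \frac{1744269935}{5591994633} \approx 0.31192$)
$\frac{1}{g{\left(98,-67 \right)} + v} = \frac{1}{2 \cdot 98 + \frac{1744269935}{5591994633}} = \frac{1}{196 + \frac{1744269935}{5591994633}} = \frac{1}{\frac{1097775218003}{5591994633}} = \frac{5591994633}{1097775218003}$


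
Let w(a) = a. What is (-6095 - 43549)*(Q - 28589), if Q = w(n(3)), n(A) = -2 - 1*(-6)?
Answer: 1419073740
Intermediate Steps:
n(A) = 4 (n(A) = -2 + 6 = 4)
Q = 4
(-6095 - 43549)*(Q - 28589) = (-6095 - 43549)*(4 - 28589) = -49644*(-28585) = 1419073740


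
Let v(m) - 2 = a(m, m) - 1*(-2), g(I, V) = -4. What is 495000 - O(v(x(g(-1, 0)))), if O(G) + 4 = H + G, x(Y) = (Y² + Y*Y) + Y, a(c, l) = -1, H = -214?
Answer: 495215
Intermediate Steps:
x(Y) = Y + 2*Y² (x(Y) = (Y² + Y²) + Y = 2*Y² + Y = Y + 2*Y²)
v(m) = 3 (v(m) = 2 + (-1 - 1*(-2)) = 2 + (-1 + 2) = 2 + 1 = 3)
O(G) = -218 + G (O(G) = -4 + (-214 + G) = -218 + G)
495000 - O(v(x(g(-1, 0)))) = 495000 - (-218 + 3) = 495000 - 1*(-215) = 495000 + 215 = 495215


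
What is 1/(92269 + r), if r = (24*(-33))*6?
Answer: 1/87517 ≈ 1.1426e-5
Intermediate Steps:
r = -4752 (r = -792*6 = -4752)
1/(92269 + r) = 1/(92269 - 4752) = 1/87517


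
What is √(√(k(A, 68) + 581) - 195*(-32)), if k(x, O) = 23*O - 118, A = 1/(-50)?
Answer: √(6240 + √2027) ≈ 79.278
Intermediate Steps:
A = -1/50 ≈ -0.020000
k(x, O) = -118 + 23*O
√(√(k(A, 68) + 581) - 195*(-32)) = √(√((-118 + 23*68) + 581) - 195*(-32)) = √(√((-118 + 1564) + 581) + 6240) = √(√(1446 + 581) + 6240) = √(√2027 + 6240) = √(6240 + √2027)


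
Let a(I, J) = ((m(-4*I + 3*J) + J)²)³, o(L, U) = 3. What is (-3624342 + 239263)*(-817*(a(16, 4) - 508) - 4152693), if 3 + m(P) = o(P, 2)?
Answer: 23980200908031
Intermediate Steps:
m(P) = 0 (m(P) = -3 + 3 = 0)
a(I, J) = J⁶ (a(I, J) = ((0 + J)²)³ = (J²)³ = J⁶)
(-3624342 + 239263)*(-817*(a(16, 4) - 508) - 4152693) = (-3624342 + 239263)*(-817*(4⁶ - 508) - 4152693) = -3385079*(-817*(4096 - 508) - 4152693) = -3385079*(-817*3588 - 4152693) = -3385079*(-2931396 - 4152693) = -3385079*(-7084089) = 23980200908031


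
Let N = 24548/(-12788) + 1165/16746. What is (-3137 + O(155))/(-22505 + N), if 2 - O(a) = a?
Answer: 176136604980/1204948375507 ≈ 0.14618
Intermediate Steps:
N = -99045697/53536962 (N = 24548*(-1/12788) + 1165*(1/16746) = -6137/3197 + 1165/16746 = -99045697/53536962 ≈ -1.8500)
O(a) = 2 - a
(-3137 + O(155))/(-22505 + N) = (-3137 + (2 - 1*155))/(-22505 - 99045697/53536962) = (-3137 + (2 - 155))/(-1204948375507/53536962) = (-3137 - 153)*(-53536962/1204948375507) = -3290*(-53536962/1204948375507) = 176136604980/1204948375507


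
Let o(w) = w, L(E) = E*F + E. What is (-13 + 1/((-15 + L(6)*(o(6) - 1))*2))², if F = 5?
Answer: 18395521/108900 ≈ 168.92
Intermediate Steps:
L(E) = 6*E (L(E) = E*5 + E = 5*E + E = 6*E)
(-13 + 1/((-15 + L(6)*(o(6) - 1))*2))² = (-13 + 1/(-15 + (6*6)*(6 - 1)*2))² = (-13 + (½)/(-15 + 36*5))² = (-13 + (½)/(-15 + 180))² = (-13 + (½)/165)² = (-13 + (1/165)*(½))² = (-13 + 1/330)² = (-4289/330)² = 18395521/108900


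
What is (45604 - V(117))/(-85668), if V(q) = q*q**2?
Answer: 1556009/85668 ≈ 18.163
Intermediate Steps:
V(q) = q**3
(45604 - V(117))/(-85668) = (45604 - 1*117**3)/(-85668) = (45604 - 1*1601613)*(-1/85668) = (45604 - 1601613)*(-1/85668) = -1556009*(-1/85668) = 1556009/85668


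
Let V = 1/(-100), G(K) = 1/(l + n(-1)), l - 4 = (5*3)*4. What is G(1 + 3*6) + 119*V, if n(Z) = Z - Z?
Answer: -1879/1600 ≈ -1.1744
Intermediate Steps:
n(Z) = 0
l = 64 (l = 4 + (5*3)*4 = 4 + 15*4 = 4 + 60 = 64)
G(K) = 1/64 (G(K) = 1/(64 + 0) = 1/64)
V = -1/100 ≈ -0.010000
G(1 + 3*6) + 119*V = 1/64 + 119*(-1/100) = 1/64 - 119/100 = -1879/1600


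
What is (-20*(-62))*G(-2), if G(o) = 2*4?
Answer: 9920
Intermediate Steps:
G(o) = 8
(-20*(-62))*G(-2) = -20*(-62)*8 = 1240*8 = 9920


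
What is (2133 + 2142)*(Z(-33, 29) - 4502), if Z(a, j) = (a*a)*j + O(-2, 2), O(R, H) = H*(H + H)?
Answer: 115796925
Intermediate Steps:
O(R, H) = 2*H**2 (O(R, H) = H*(2*H) = 2*H**2)
Z(a, j) = 8 + j*a**2 (Z(a, j) = (a*a)*j + 2*2**2 = a**2*j + 2*4 = j*a**2 + 8 = 8 + j*a**2)
(2133 + 2142)*(Z(-33, 29) - 4502) = (2133 + 2142)*((8 + 29*(-33)**2) - 4502) = 4275*((8 + 29*1089) - 4502) = 4275*((8 + 31581) - 4502) = 4275*(31589 - 4502) = 4275*27087 = 115796925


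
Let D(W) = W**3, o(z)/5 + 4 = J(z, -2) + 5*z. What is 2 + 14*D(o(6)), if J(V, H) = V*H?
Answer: 4802002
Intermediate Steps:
J(V, H) = H*V
o(z) = -20 + 15*z (o(z) = -20 + 5*(-2*z + 5*z) = -20 + 5*(3*z) = -20 + 15*z)
2 + 14*D(o(6)) = 2 + 14*(-20 + 15*6)**3 = 2 + 14*(-20 + 90)**3 = 2 + 14*70**3 = 2 + 14*343000 = 2 + 4802000 = 4802002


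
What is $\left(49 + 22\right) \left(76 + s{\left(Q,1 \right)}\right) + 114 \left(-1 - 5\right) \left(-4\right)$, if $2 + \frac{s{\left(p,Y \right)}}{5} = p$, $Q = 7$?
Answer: $9907$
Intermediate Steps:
$s{\left(p,Y \right)} = -10 + 5 p$
$\left(49 + 22\right) \left(76 + s{\left(Q,1 \right)}\right) + 114 \left(-1 - 5\right) \left(-4\right) = \left(49 + 22\right) \left(76 + \left(-10 + 5 \cdot 7\right)\right) + 114 \left(-1 - 5\right) \left(-4\right) = 71 \left(76 + \left(-10 + 35\right)\right) + 114 \left(\left(-6\right) \left(-4\right)\right) = 71 \left(76 + 25\right) + 114 \cdot 24 = 71 \cdot 101 + 2736 = 7171 + 2736 = 9907$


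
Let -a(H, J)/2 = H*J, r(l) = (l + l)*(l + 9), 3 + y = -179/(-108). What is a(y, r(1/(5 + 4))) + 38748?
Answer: 84753766/2187 ≈ 38753.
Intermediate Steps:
y = -145/108 (y = -3 - 179/(-108) = -3 - 179*(-1/108) = -3 + 179/108 = -145/108 ≈ -1.3426)
r(l) = 2*l*(9 + l) (r(l) = (2*l)*(9 + l) = 2*l*(9 + l))
a(H, J) = -2*H*J
a(y, r(1/(5 + 4))) + 38748 = -2*(-145/108)*2*(9 + 1/(5 + 4))/(5 + 4) + 38748 = -2*(-145/108)*2*(9 + 1/9)/9 + 38748 = -2*(-145/108)*2*(⅑)*(9 + ⅑) + 38748 = -2*(-145/108)*2*(⅑)*(82/9) + 38748 = -2*(-145/108)*164/81 + 38748 = 11890/2187 + 38748 = 84753766/2187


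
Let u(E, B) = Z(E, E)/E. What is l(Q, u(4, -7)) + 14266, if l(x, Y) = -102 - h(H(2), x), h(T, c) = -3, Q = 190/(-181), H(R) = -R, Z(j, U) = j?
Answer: 14167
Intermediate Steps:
Q = -190/181 (Q = 190*(-1/181) = -190/181 ≈ -1.0497)
u(E, B) = 1 (u(E, B) = E/E = 1)
l(x, Y) = -99 (l(x, Y) = -102 - 1*(-3) = -102 + 3 = -99)
l(Q, u(4, -7)) + 14266 = -99 + 14266 = 14167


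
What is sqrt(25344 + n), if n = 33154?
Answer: sqrt(58498) ≈ 241.86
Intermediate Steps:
sqrt(25344 + n) = sqrt(25344 + 33154) = sqrt(58498)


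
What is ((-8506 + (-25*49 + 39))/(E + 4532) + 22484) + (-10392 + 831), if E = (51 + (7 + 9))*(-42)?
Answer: 11096011/859 ≈ 12917.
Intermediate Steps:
E = -2814 (E = (51 + 16)*(-42) = 67*(-42) = -2814)
((-8506 + (-25*49 + 39))/(E + 4532) + 22484) + (-10392 + 831) = ((-8506 + (-25*49 + 39))/(-2814 + 4532) + 22484) + (-10392 + 831) = ((-8506 + (-1225 + 39))/1718 + 22484) - 9561 = ((-8506 - 1186)*(1/1718) + 22484) - 9561 = (-9692*1/1718 + 22484) - 9561 = (-4846/859 + 22484) - 9561 = 19308910/859 - 9561 = 11096011/859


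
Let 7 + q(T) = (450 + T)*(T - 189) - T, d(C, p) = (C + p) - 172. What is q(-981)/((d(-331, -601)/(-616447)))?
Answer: 95895111767/276 ≈ 3.4745e+8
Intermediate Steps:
d(C, p) = -172 + C + p
q(T) = -7 - T + (-189 + T)*(450 + T) (q(T) = -7 + ((450 + T)*(T - 189) - T) = -7 + ((450 + T)*(-189 + T) - T) = -7 + ((-189 + T)*(450 + T) - T) = -7 + (-T + (-189 + T)*(450 + T)) = -7 - T + (-189 + T)*(450 + T))
q(-981)/((d(-331, -601)/(-616447))) = (-85057 + (-981)² + 260*(-981))/(((-172 - 331 - 601)/(-616447))) = (-85057 + 962361 - 255060)/((-1104*(-1/616447))) = 622244/(1104/616447) = 622244*(616447/1104) = 95895111767/276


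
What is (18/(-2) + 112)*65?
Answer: 6695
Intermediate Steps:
(18/(-2) + 112)*65 = (18*(-½) + 112)*65 = (-9 + 112)*65 = 103*65 = 6695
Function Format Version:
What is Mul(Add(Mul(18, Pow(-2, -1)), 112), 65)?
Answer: 6695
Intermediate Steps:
Mul(Add(Mul(18, Pow(-2, -1)), 112), 65) = Mul(Add(Mul(18, Rational(-1, 2)), 112), 65) = Mul(Add(-9, 112), 65) = Mul(103, 65) = 6695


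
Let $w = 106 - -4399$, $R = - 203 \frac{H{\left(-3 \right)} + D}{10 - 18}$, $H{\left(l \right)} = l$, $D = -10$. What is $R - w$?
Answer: $- \frac{38679}{8} \approx -4834.9$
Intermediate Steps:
$R = - \frac{2639}{8}$ ($R = - 203 \frac{-3 - 10}{10 - 18} = - 203 \left(- \frac{13}{-8}\right) = - 203 \left(\left(-13\right) \left(- \frac{1}{8}\right)\right) = \left(-203\right) \frac{13}{8} = - \frac{2639}{8} \approx -329.88$)
$w = 4505$ ($w = 106 + 4399 = 4505$)
$R - w = - \frac{2639}{8} - 4505 = - \frac{38679}{8}$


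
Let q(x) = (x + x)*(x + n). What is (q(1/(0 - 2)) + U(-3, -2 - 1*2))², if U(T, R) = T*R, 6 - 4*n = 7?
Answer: 2601/16 ≈ 162.56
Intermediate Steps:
n = -¼ (n = 3/2 - ¼*7 = 3/2 - 7/4 = -¼ ≈ -0.25000)
U(T, R) = R*T
q(x) = 2*x*(-¼ + x) (q(x) = (x + x)*(x - ¼) = (2*x)*(-¼ + x) = 2*x*(-¼ + x))
(q(1/(0 - 2)) + U(-3, -2 - 1*2))² = ((-1 + 4/(0 - 2))/(2*(0 - 2)) + (-2 - 1*2)*(-3))² = ((½)*(-1 + 4/(-2))/(-2) + (-2 - 2)*(-3))² = ((½)*(-½)*(-1 + 4*(-½)) - 4*(-3))² = ((½)*(-½)*(-1 - 2) + 12)² = ((½)*(-½)*(-3) + 12)² = (¾ + 12)² = (51/4)² = 2601/16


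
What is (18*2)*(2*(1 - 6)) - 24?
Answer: -384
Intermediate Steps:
(18*2)*(2*(1 - 6)) - 24 = 36*(2*(-5)) - 24 = 36*(-10) - 24 = -360 - 24 = -384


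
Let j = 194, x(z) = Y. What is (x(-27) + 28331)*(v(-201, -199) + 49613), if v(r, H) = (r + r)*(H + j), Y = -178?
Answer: 1453342319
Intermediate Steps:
x(z) = -178
v(r, H) = 2*r*(194 + H) (v(r, H) = (r + r)*(H + 194) = (2*r)*(194 + H) = 2*r*(194 + H))
(x(-27) + 28331)*(v(-201, -199) + 49613) = (-178 + 28331)*(2*(-201)*(194 - 199) + 49613) = 28153*(2*(-201)*(-5) + 49613) = 28153*(2010 + 49613) = 28153*51623 = 1453342319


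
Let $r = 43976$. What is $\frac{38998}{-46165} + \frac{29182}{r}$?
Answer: $- \frac{183894509}{1015076020} \approx -0.18116$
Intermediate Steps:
$\frac{38998}{-46165} + \frac{29182}{r} = \frac{38998}{-46165} + \frac{29182}{43976} = 38998 \left(- \frac{1}{46165}\right) + 29182 \cdot \frac{1}{43976} = - \frac{38998}{46165} + \frac{14591}{21988} = - \frac{183894509}{1015076020}$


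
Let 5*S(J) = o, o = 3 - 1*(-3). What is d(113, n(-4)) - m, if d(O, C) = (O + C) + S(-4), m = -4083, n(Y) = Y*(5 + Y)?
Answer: 20966/5 ≈ 4193.2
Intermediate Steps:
o = 6 (o = 3 + 3 = 6)
S(J) = 6/5 (S(J) = (1/5)*6 = 6/5)
d(O, C) = 6/5 + C + O (d(O, C) = (O + C) + 6/5 = (C + O) + 6/5 = 6/5 + C + O)
d(113, n(-4)) - m = (6/5 - 4*(5 - 4) + 113) - 1*(-4083) = (6/5 - 4*1 + 113) + 4083 = (6/5 - 4 + 113) + 4083 = 551/5 + 4083 = 20966/5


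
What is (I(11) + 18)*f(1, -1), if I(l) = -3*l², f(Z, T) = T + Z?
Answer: 0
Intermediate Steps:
(I(11) + 18)*f(1, -1) = (-3*11² + 18)*(-1 + 1) = (-3*121 + 18)*0 = (-363 + 18)*0 = -345*0 = 0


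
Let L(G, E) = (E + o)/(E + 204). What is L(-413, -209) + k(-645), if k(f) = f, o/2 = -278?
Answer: -492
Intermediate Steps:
o = -556 (o = 2*(-278) = -556)
L(G, E) = (-556 + E)/(204 + E) (L(G, E) = (E - 556)/(E + 204) = (-556 + E)/(204 + E))
L(-413, -209) + k(-645) = (-556 - 209)/(204 - 209) - 645 = -765/(-5) - 645 = -1/5*(-765) - 645 = 153 - 645 = -492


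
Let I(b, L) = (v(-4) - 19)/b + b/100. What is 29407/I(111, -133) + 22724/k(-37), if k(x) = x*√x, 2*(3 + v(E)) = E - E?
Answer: 326417700/10121 + 22724*I*√37/1369 ≈ 32252.0 + 100.97*I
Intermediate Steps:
v(E) = -3 (v(E) = -3 + (E - E)/2 = -3 + (½)*0 = -3 + 0 = -3)
k(x) = x^(3/2)
I(b, L) = -22/b + b/100 (I(b, L) = (-3 - 19)/b + b/100 = -22/b + b*(1/100) = -22/b + b/100)
29407/I(111, -133) + 22724/k(-37) = 29407/(-22/111 + (1/100)*111) + 22724/((-37)^(3/2)) = 29407/(-22*1/111 + 111/100) + 22724/((-37*I*√37)) = 29407/(-22/111 + 111/100) + 22724*(I*√37/1369) = 29407/(10121/11100) + 22724*I*√37/1369 = 29407*(11100/10121) + 22724*I*√37/1369 = 326417700/10121 + 22724*I*√37/1369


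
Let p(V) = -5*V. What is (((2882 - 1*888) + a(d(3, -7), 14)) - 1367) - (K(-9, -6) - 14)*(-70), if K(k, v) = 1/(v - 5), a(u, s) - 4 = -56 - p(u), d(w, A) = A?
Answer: -4910/11 ≈ -446.36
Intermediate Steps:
a(u, s) = -52 + 5*u (a(u, s) = 4 + (-56 - (-5)*u) = 4 + (-56 + 5*u) = -52 + 5*u)
K(k, v) = 1/(-5 + v)
(((2882 - 1*888) + a(d(3, -7), 14)) - 1367) - (K(-9, -6) - 14)*(-70) = (((2882 - 1*888) + (-52 + 5*(-7))) - 1367) - (1/(-5 - 6) - 14)*(-70) = (((2882 - 888) + (-52 - 35)) - 1367) - (1/(-11) - 14)*(-70) = ((1994 - 87) - 1367) - (-1/11 - 14)*(-70) = (1907 - 1367) - (-155)*(-70)/11 = 540 - 1*10850/11 = 540 - 10850/11 = -4910/11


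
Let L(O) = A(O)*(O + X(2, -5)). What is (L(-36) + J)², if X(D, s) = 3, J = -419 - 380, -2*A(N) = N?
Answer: 1940449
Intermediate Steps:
A(N) = -N/2
J = -799
L(O) = -O*(3 + O)/2 (L(O) = (-O/2)*(O + 3) = (-O/2)*(3 + O) = -O*(3 + O)/2)
(L(-36) + J)² = (-½*(-36)*(3 - 36) - 799)² = (-½*(-36)*(-33) - 799)² = (-594 - 799)² = (-1393)² = 1940449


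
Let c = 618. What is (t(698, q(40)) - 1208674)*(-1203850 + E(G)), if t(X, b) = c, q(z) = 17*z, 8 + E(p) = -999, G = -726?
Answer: 1455534727992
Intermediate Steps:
E(p) = -1007 (E(p) = -8 - 999 = -1007)
t(X, b) = 618
(t(698, q(40)) - 1208674)*(-1203850 + E(G)) = (618 - 1208674)*(-1203850 - 1007) = -1208056*(-1204857) = 1455534727992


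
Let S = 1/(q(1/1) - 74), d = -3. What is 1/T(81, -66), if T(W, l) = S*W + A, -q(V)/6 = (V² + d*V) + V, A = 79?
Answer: 68/5291 ≈ 0.012852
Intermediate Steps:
q(V) = -6*V² + 12*V (q(V) = -6*((V² - 3*V) + V) = -6*(V² - 2*V) = -6*V² + 12*V)
S = -1/68 (S = 1/(6*(2 - 1/1)/1 - 74) = 1/(6*1*(2 - 1*1) - 74) = 1/(6*1*(2 - 1) - 74) = 1/(6*1*1 - 74) = 1/(6 - 74) = 1/(-68) = -1/68 ≈ -0.014706)
T(W, l) = 79 - W/68 (T(W, l) = -W/68 + 79 = 79 - W/68)
1/T(81, -66) = 1/(79 - 1/68*81) = 1/(79 - 81/68) = 1/(5291/68) = 68/5291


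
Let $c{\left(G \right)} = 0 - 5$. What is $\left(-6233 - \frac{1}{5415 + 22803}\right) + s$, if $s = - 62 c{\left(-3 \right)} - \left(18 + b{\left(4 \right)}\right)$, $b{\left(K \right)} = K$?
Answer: $- \frac{167756011}{28218} \approx -5945.0$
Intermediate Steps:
$c{\left(G \right)} = -5$
$s = 288$ ($s = \left(-62\right) \left(-5\right) - 22 = 310 - 22 = 288$)
$\left(-6233 - \frac{1}{5415 + 22803}\right) + s = \left(-6233 - \frac{1}{5415 + 22803}\right) + 288 = \left(-6233 - \frac{1}{28218}\right) + 288 = - \frac{175882795}{28218} + 288 = - \frac{167756011}{28218}$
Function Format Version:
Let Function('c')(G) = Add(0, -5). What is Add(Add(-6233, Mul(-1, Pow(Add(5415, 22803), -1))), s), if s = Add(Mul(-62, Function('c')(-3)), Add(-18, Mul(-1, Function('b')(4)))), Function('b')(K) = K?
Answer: Rational(-167756011, 28218) ≈ -5945.0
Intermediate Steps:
Function('c')(G) = -5
s = 288 (s = Add(Mul(-62, -5), Add(-18, Mul(-1, 4))) = Add(310, Add(-18, -4)) = Add(310, -22) = 288)
Add(Add(-6233, Mul(-1, Pow(Add(5415, 22803), -1))), s) = Add(Add(-6233, Mul(-1, Pow(Add(5415, 22803), -1))), 288) = Add(Add(-6233, Mul(-1, Pow(28218, -1))), 288) = Add(Add(-6233, Mul(-1, Rational(1, 28218))), 288) = Add(Add(-6233, Rational(-1, 28218)), 288) = Add(Rational(-175882795, 28218), 288) = Rational(-167756011, 28218)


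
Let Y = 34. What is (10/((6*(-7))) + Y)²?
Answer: 502681/441 ≈ 1139.9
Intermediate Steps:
(10/((6*(-7))) + Y)² = (10/((6*(-7))) + 34)² = (10/(-42) + 34)² = (10*(-1/42) + 34)² = (-5/21 + 34)² = (709/21)² = 502681/441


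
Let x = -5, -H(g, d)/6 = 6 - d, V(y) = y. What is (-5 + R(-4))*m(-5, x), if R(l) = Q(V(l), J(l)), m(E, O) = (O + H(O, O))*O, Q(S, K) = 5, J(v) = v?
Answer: 0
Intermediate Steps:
H(g, d) = -36 + 6*d (H(g, d) = -6*(6 - d) = -36 + 6*d)
m(E, O) = O*(-36 + 7*O) (m(E, O) = (O + (-36 + 6*O))*O = (-36 + 7*O)*O = O*(-36 + 7*O))
R(l) = 5
(-5 + R(-4))*m(-5, x) = (-5 + 5)*(-5*(-36 + 7*(-5))) = 0*(-5*(-36 - 35)) = 0*(-5*(-71)) = 0*355 = 0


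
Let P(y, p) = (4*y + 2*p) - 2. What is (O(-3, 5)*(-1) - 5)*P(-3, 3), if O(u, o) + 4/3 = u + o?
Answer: 136/3 ≈ 45.333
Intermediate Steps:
O(u, o) = -4/3 + o + u (O(u, o) = -4/3 + (u + o) = -4/3 + (o + u) = -4/3 + o + u)
P(y, p) = -2 + 2*p + 4*y (P(y, p) = (2*p + 4*y) - 2 = -2 + 2*p + 4*y)
(O(-3, 5)*(-1) - 5)*P(-3, 3) = ((-4/3 + 5 - 3)*(-1) - 5)*(-2 + 2*3 + 4*(-3)) = ((⅔)*(-1) - 5)*(-2 + 6 - 12) = (-⅔ - 5)*(-8) = -17/3*(-8) = 136/3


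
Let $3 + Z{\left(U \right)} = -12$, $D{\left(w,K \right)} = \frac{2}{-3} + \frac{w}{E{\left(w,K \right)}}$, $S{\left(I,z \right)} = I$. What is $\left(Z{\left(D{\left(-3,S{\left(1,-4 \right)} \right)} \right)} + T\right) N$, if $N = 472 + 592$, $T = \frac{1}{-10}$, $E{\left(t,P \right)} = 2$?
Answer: $- \frac{80332}{5} \approx -16066.0$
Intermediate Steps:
$D{\left(w,K \right)} = - \frac{2}{3} + \frac{w}{2}$ ($D{\left(w,K \right)} = \frac{2}{-3} + \frac{w}{2} = 2 \left(- \frac{1}{3}\right) + w \frac{1}{2} = - \frac{2}{3} + \frac{w}{2}$)
$T = - \frac{1}{10} \approx -0.1$
$N = 1064$
$Z{\left(U \right)} = -15$ ($Z{\left(U \right)} = -3 - 12 = -15$)
$\left(Z{\left(D{\left(-3,S{\left(1,-4 \right)} \right)} \right)} + T\right) N = \left(-15 - \frac{1}{10}\right) 1064 = \left(- \frac{151}{10}\right) 1064 = - \frac{80332}{5}$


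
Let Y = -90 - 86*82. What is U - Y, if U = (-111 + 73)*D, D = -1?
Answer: 7180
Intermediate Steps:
U = 38 (U = (-111 + 73)*(-1) = -38*(-1) = 38)
Y = -7142 (Y = -90 - 7052 = -7142)
U - Y = 38 - 1*(-7142) = 38 + 7142 = 7180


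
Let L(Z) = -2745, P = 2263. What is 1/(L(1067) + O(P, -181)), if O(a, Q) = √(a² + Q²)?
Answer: -549/476219 - √5153930/2381095 ≈ -0.0021063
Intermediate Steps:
O(a, Q) = √(Q² + a²)
1/(L(1067) + O(P, -181)) = 1/(-2745 + √((-181)² + 2263²)) = 1/(-2745 + √(32761 + 5121169)) = 1/(-2745 + √5153930)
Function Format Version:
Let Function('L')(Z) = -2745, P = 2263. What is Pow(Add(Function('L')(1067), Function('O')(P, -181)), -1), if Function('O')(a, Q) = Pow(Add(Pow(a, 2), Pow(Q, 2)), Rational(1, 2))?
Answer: Add(Rational(-549, 476219), Mul(Rational(-1, 2381095), Pow(5153930, Rational(1, 2)))) ≈ -0.0021063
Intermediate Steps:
Function('O')(a, Q) = Pow(Add(Pow(Q, 2), Pow(a, 2)), Rational(1, 2))
Pow(Add(Function('L')(1067), Function('O')(P, -181)), -1) = Pow(Add(-2745, Pow(Add(Pow(-181, 2), Pow(2263, 2)), Rational(1, 2))), -1) = Pow(Add(-2745, Pow(Add(32761, 5121169), Rational(1, 2))), -1) = Pow(Add(-2745, Pow(5153930, Rational(1, 2))), -1)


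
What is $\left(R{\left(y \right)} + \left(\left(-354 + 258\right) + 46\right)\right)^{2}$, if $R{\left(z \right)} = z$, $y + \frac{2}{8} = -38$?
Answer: $\frac{124609}{16} \approx 7788.1$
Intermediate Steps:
$y = - \frac{153}{4}$ ($y = - \frac{1}{4} - 38 = - \frac{153}{4} \approx -38.25$)
$\left(R{\left(y \right)} + \left(\left(-354 + 258\right) + 46\right)\right)^{2} = \left(- \frac{153}{4} + \left(\left(-354 + 258\right) + 46\right)\right)^{2} = \left(- \frac{153}{4} + \left(-96 + 46\right)\right)^{2} = \left(- \frac{153}{4} - 50\right)^{2} = \left(- \frac{353}{4}\right)^{2} = \frac{124609}{16}$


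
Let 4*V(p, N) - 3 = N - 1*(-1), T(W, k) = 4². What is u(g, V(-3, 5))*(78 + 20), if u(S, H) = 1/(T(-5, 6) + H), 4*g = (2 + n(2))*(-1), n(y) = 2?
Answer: 392/73 ≈ 5.3699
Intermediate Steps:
T(W, k) = 16
V(p, N) = 1 + N/4 (V(p, N) = ¾ + (N - 1*(-1))/4 = ¾ + (N + 1)/4 = ¾ + (1 + N)/4 = ¾ + (¼ + N/4) = 1 + N/4)
g = -1 (g = ((2 + 2)*(-1))/4 = (4*(-1))/4 = (¼)*(-4) = -1)
u(S, H) = 1/(16 + H)
u(g, V(-3, 5))*(78 + 20) = (78 + 20)/(16 + (1 + (¼)*5)) = 98/(16 + (1 + 5/4)) = 98/(16 + 9/4) = 98/(73/4) = (4/73)*98 = 392/73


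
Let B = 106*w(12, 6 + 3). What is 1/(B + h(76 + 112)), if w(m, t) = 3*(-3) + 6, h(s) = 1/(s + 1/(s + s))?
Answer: -70689/22478726 ≈ -0.0031447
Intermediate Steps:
h(s) = 1/(s + 1/(2*s))
w(m, t) = -3 (w(m, t) = -9 + 6 = -3)
B = -318 (B = 106*(-3) = -318)
1/(B + h(76 + 112)) = 1/(-318 + 2*(76 + 112)/(1 + 2*(76 + 112)**2)) = 1/(-318 + 2*188/(1 + 2*188**2)) = 1/(-318 + 2*188/(1 + 2*35344)) = 1/(-318 + 2*188/(1 + 70688)) = 1/(-318 + 2*188/70689) = 1/(-318 + 2*188*(1/70689)) = 1/(-318 + 376/70689) = 1/(-22478726/70689) = -70689/22478726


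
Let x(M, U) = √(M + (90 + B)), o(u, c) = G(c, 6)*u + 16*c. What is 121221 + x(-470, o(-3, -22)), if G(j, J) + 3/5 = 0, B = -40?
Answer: 121221 + 2*I*√105 ≈ 1.2122e+5 + 20.494*I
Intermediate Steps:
G(j, J) = -⅗ (G(j, J) = -⅗ + 0 = -⅗)
o(u, c) = 16*c - 3*u/5 (o(u, c) = -3*u/5 + 16*c = 16*c - 3*u/5)
x(M, U) = √(50 + M) (x(M, U) = √(M + (90 - 40)) = √(M + 50) = √(50 + M))
121221 + x(-470, o(-3, -22)) = 121221 + √(50 - 470) = 121221 + √(-420) = 121221 + 2*I*√105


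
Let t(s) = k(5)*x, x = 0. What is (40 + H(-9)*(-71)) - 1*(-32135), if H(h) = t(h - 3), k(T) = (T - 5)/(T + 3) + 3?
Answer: 32175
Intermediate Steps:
k(T) = 3 + (-5 + T)/(3 + T) (k(T) = (-5 + T)/(3 + T) + 3 = 3 + (-5 + T)/(3 + T))
t(s) = 0 (t(s) = (4*(1 + 5)/(3 + 5))*0 = (4*6/8)*0 = (4*(⅛)*6)*0 = 3*0 = 0)
H(h) = 0
(40 + H(-9)*(-71)) - 1*(-32135) = (40 + 0*(-71)) - 1*(-32135) = (40 + 0) + 32135 = 40 + 32135 = 32175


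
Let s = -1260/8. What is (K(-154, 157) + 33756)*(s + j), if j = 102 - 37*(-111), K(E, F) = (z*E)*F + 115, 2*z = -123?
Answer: 6161594127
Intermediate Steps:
z = -123/2 (z = (1/2)*(-123) = -123/2 ≈ -61.500)
K(E, F) = 115 - 123*E*F/2 (K(E, F) = (-123*E/2)*F + 115 = -123*E*F/2 + 115 = 115 - 123*E*F/2)
j = 4209 (j = 102 + 4107 = 4209)
s = -315/2 (s = -1260*1/8 = -315/2 ≈ -157.50)
(K(-154, 157) + 33756)*(s + j) = ((115 - 123/2*(-154)*157) + 33756)*(-315/2 + 4209) = ((115 + 1486947) + 33756)*(8103/2) = (1487062 + 33756)*(8103/2) = 1520818*(8103/2) = 6161594127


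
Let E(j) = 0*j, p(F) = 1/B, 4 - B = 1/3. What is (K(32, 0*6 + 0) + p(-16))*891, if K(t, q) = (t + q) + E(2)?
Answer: 28755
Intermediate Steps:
B = 11/3 (B = 4 - 1/3 = 4 - 1*⅓ = 4 - ⅓ = 11/3 ≈ 3.6667)
p(F) = 3/11 (p(F) = 1/(11/3) = 3/11)
E(j) = 0
K(t, q) = q + t (K(t, q) = (t + q) + 0 = (q + t) + 0 = q + t)
(K(32, 0*6 + 0) + p(-16))*891 = (((0*6 + 0) + 32) + 3/11)*891 = (((0 + 0) + 32) + 3/11)*891 = ((0 + 32) + 3/11)*891 = (32 + 3/11)*891 = (355/11)*891 = 28755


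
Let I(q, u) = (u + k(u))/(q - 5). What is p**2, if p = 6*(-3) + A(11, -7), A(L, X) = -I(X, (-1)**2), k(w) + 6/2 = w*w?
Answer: 47089/144 ≈ 327.01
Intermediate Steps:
k(w) = -3 + w**2 (k(w) = -3 + w*w = -3 + w**2)
I(q, u) = (-3 + u + u**2)/(-5 + q) (I(q, u) = (u + (-3 + u**2))/(q - 5) = (-3 + u + u**2)/(-5 + q))
A(L, X) = 1/(-5 + X) (A(L, X) = -(-3 + (-1)**2 + ((-1)**2)**2)/(-5 + X) = -(-3 + 1 + 1**2)/(-5 + X) = -(-3 + 1 + 1)/(-5 + X) = -(-1)/(-5 + X) = 1/(-5 + X))
p = -217/12 (p = 6*(-3) + 1/(-5 - 7) = -18 + 1/(-12) = -18 - 1/12 = -217/12 ≈ -18.083)
p**2 = (-217/12)**2 = 47089/144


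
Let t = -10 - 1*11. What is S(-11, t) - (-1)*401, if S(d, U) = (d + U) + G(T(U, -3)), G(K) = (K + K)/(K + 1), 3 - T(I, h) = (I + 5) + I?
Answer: 15209/41 ≈ 370.95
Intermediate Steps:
T(I, h) = -2 - 2*I (T(I, h) = 3 - ((I + 5) + I) = 3 - ((5 + I) + I) = 3 - (5 + 2*I) = 3 + (-5 - 2*I) = -2 - 2*I)
G(K) = 2*K/(1 + K) (G(K) = (2*K)/(1 + K) = 2*K/(1 + K))
t = -21 (t = -10 - 11 = -21)
S(d, U) = U + d + 2*(-2 - 2*U)/(-1 - 2*U) (S(d, U) = (d + U) + 2*(-2 - 2*U)/(1 + (-2 - 2*U)) = (U + d) + 2*(-2 - 2*U)/(-1 - 2*U) = U + d + 2*(-2 - 2*U)/(-1 - 2*U))
S(-11, t) - (-1)*401 = (4 + 4*(-21) + (1 + 2*(-21))*(-21 - 11))/(1 + 2*(-21)) - (-1)*401 = (4 - 84 + (1 - 42)*(-32))/(1 - 42) - 1*(-401) = (4 - 84 - 41*(-32))/(-41) + 401 = -(4 - 84 + 1312)/41 + 401 = -1/41*1232 + 401 = -1232/41 + 401 = 15209/41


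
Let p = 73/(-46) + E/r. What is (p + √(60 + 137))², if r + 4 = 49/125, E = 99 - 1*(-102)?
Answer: 1497731614581/430396516 - 1188673*√197/10373 ≈ 1871.5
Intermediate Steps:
E = 201 (E = 99 + 102 = 201)
r = -451/125 (r = -4 + 49/125 = -451/125 ≈ -3.6080)
p = -1188673/20746 (p = 73/(-46) + 201/(-451/125) = 73*(-1/46) + 201*(-125/451) = -73/46 - 25125/451 = -1188673/20746 ≈ -57.297)
(p + √(60 + 137))² = (-1188673/20746 + √(60 + 137))² = (-1188673/20746 + √197)²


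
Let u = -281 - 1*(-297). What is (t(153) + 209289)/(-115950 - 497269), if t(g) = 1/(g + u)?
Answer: -35369842/103634011 ≈ -0.34130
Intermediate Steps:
u = 16 (u = -281 + 297 = 16)
t(g) = 1/(16 + g) (t(g) = 1/(g + 16) = 1/(16 + g))
(t(153) + 209289)/(-115950 - 497269) = (1/(16 + 153) + 209289)/(-115950 - 497269) = (1/169 + 209289)/(-613219) = (1/169 + 209289)*(-1/613219) = (35369842/169)*(-1/613219) = -35369842/103634011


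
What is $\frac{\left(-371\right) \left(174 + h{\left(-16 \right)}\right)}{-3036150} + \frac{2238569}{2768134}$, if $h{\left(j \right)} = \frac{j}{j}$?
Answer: $\frac{69763523693}{84044700441} \approx 0.83008$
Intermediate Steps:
$h{\left(j \right)} = 1$
$\frac{\left(-371\right) \left(174 + h{\left(-16 \right)}\right)}{-3036150} + \frac{2238569}{2768134} = \frac{\left(-371\right) \left(174 + 1\right)}{-3036150} + \frac{2238569}{2768134} = \left(-371\right) 175 \left(- \frac{1}{3036150}\right) + 2238569 \cdot \frac{1}{2768134} = \left(-64925\right) \left(- \frac{1}{3036150}\right) + \frac{2238569}{2768134} = \frac{2597}{121446} + \frac{2238569}{2768134} = \frac{69763523693}{84044700441}$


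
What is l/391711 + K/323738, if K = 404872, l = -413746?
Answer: 12323756722/63405867859 ≈ 0.19436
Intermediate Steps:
l/391711 + K/323738 = -413746/391711 + 404872/323738 = -413746*1/391711 + 404872*(1/323738) = -413746/391711 + 202436/161869 = 12323756722/63405867859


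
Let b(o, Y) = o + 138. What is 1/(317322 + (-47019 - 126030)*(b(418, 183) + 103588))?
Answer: -1/18021697734 ≈ -5.5489e-11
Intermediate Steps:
b(o, Y) = 138 + o
1/(317322 + (-47019 - 126030)*(b(418, 183) + 103588)) = 1/(317322 + (-47019 - 126030)*((138 + 418) + 103588)) = 1/(317322 - 173049*(556 + 103588)) = 1/(317322 - 173049*104144) = 1/(317322 - 18022015056) = 1/(-18021697734) = -1/18021697734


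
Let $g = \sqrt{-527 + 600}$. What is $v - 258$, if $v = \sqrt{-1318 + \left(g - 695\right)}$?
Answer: $-258 + i \sqrt{2013 - \sqrt{73}} \approx -258.0 + 44.771 i$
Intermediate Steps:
$g = \sqrt{73} \approx 8.544$
$v = \sqrt{-2013 + \sqrt{73}}$ ($v = \sqrt{-1318 + \left(\sqrt{73} - 695\right)} = \sqrt{-1318 - \left(695 - \sqrt{73}\right)} = \sqrt{-2013 + \sqrt{73}} \approx 44.771 i$)
$v - 258 = \sqrt{-2013 + \sqrt{73}} - 258 = -258 + \sqrt{-2013 + \sqrt{73}}$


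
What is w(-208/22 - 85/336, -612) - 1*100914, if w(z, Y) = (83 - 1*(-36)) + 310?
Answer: -100485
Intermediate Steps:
w(z, Y) = 429 (w(z, Y) = (83 + 36) + 310 = 119 + 310 = 429)
w(-208/22 - 85/336, -612) - 1*100914 = 429 - 1*100914 = 429 - 100914 = -100485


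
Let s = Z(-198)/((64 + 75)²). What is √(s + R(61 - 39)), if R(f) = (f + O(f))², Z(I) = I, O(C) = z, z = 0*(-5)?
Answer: √9351166/139 ≈ 22.000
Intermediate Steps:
z = 0
O(C) = 0
s = -198/19321 (s = -198/(64 + 75)² = -198/(139²) = -198/19321 ≈ -0.010248)
R(f) = f² (R(f) = (f + 0)² = f²)
√(s + R(61 - 39)) = √(-198/19321 + (61 - 39)²) = √(-198/19321 + 22²) = √(-198/19321 + 484) = √(9351166/19321) = √9351166/139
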